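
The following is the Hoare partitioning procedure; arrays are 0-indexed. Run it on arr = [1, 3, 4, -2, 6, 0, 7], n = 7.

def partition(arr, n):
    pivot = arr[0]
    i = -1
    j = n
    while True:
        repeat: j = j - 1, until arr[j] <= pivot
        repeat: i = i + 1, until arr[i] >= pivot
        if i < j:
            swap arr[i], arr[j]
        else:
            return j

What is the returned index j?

1

pivot=1
j stops at 5 (0), i stops at 0 (1); swap ⇒ [0, 3, 4, -2, 6, 1, 7]
j stops at 3 (-2), i stops at 1 (3); swap ⇒ [0, -2, 4, 3, 6, 1, 7]
j stops at 1, i stops at 2; i≥j ⇒ return 1. arr=[0, -2, 4, 3, 6, 1, 7]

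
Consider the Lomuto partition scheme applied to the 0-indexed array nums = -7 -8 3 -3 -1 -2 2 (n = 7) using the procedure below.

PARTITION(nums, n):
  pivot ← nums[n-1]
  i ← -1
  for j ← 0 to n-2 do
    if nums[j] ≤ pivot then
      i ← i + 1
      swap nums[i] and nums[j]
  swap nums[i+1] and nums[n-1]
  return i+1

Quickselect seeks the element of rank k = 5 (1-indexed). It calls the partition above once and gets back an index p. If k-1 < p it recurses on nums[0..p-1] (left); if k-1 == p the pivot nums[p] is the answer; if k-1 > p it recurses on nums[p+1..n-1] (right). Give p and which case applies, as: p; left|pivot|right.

pivot = nums[6] = 2; i = -1
j=0: nums[0]=-7 ≤ 2 → i=0, swap nums[0],nums[0] (no change) → -7 -8 3 -3 -1 -2 2
j=1: nums[1]=-8 ≤ 2 → i=1, swap nums[1],nums[1] (no change) → -7 -8 3 -3 -1 -2 2
j=2: nums[2]=3 > 2 → no swap
j=3: nums[3]=-3 ≤ 2 → i=2, swap nums[2],nums[3] → -7 -8 -3 3 -1 -2 2
j=4: nums[4]=-1 ≤ 2 → i=3, swap nums[3],nums[4] → -7 -8 -3 -1 3 -2 2
j=5: nums[5]=-2 ≤ 2 → i=4, swap nums[4],nums[5] → -7 -8 -3 -1 -2 3 2
final swap nums[5],nums[6] → -7 -8 -3 -1 -2 2 3; return 5
p = 5; k-1 = 4 < 5 ⇒ left

5; left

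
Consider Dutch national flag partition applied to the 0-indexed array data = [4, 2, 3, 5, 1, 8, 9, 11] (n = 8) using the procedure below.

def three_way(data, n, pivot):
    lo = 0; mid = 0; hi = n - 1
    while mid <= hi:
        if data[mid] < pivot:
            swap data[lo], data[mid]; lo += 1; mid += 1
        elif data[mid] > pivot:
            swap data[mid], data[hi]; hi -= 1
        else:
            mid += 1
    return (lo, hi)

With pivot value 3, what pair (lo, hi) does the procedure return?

(2, 2)

lo=0 mid=0 hi=7
4>3: swap(0,7), hi=6 ⇒ [11, 2, 3, 5, 1, 8, 9, 4]
11>3: swap(0,6), hi=5 ⇒ [9, 2, 3, 5, 1, 8, 11, 4]
9>3: swap(0,5), hi=4 ⇒ [8, 2, 3, 5, 1, 9, 11, 4]
8>3: swap(0,4), hi=3 ⇒ [1, 2, 3, 5, 8, 9, 11, 4]
1<3: swap(0,0), lo=1 mid=1 ⇒ [1, 2, 3, 5, 8, 9, 11, 4]
2<3: swap(1,1), lo=2 mid=2 ⇒ [1, 2, 3, 5, 8, 9, 11, 4]
3=3: mid=3
5>3: swap(3,3), hi=2 ⇒ [1, 2, 3, 5, 8, 9, 11, 4]
done. lo=2 hi=2; data=[1, 2, 3, 5, 8, 9, 11, 4]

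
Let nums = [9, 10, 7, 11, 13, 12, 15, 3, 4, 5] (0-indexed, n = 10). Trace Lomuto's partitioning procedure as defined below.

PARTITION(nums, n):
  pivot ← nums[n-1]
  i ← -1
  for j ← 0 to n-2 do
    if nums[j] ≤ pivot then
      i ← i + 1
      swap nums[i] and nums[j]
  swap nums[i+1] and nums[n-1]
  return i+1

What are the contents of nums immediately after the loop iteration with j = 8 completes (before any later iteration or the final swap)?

[3, 4, 7, 11, 13, 12, 15, 9, 10, 5]

pivot = nums[9] = 5; i = -1
j=0: nums[0]=9 > 5 → no swap
j=1: nums[1]=10 > 5 → no swap
j=2: nums[2]=7 > 5 → no swap
j=3: nums[3]=11 > 5 → no swap
j=4: nums[4]=13 > 5 → no swap
j=5: nums[5]=12 > 5 → no swap
j=6: nums[6]=15 > 5 → no swap
j=7: nums[7]=3 ≤ 5 → i=0, swap nums[0],nums[7] → [3, 10, 7, 11, 13, 12, 15, 9, 4, 5]
j=8: nums[8]=4 ≤ 5 → i=1, swap nums[1],nums[8] → [3, 4, 7, 11, 13, 12, 15, 9, 10, 5]
(after j=8) nums = [3, 4, 7, 11, 13, 12, 15, 9, 10, 5]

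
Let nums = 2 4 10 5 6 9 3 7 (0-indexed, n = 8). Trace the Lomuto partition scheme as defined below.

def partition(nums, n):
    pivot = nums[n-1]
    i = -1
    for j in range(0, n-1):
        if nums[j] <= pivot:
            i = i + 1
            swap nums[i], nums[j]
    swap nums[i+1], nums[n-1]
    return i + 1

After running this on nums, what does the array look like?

pivot=7, i=-1
j=0: 2≤7, i=0, swap(0,0) ⇒ 2 4 10 5 6 9 3 7
j=1: 4≤7, i=1, swap(1,1) ⇒ 2 4 10 5 6 9 3 7
j=2: 10>7, skip
j=3: 5≤7, i=2, swap(2,3) ⇒ 2 4 5 10 6 9 3 7
j=4: 6≤7, i=3, swap(3,4) ⇒ 2 4 5 6 10 9 3 7
j=5: 9>7, skip
j=6: 3≤7, i=4, swap(4,6) ⇒ 2 4 5 6 3 9 10 7
swap(5,7) ⇒ 2 4 5 6 3 7 10 9; return 5

2 4 5 6 3 7 10 9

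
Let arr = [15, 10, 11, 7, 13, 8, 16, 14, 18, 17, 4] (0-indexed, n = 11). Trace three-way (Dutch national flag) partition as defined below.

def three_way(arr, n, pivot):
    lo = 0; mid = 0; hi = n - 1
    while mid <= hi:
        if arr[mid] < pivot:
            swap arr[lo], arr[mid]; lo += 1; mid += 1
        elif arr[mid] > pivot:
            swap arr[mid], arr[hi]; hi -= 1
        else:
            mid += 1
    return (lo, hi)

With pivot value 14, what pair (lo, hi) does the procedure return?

(6, 6)

lo=0 mid=0 hi=10
15>14: swap(0,10), hi=9 ⇒ [4, 10, 11, 7, 13, 8, 16, 14, 18, 17, 15]
4<14: swap(0,0), lo=1 mid=1 ⇒ [4, 10, 11, 7, 13, 8, 16, 14, 18, 17, 15]
10<14: swap(1,1), lo=2 mid=2 ⇒ [4, 10, 11, 7, 13, 8, 16, 14, 18, 17, 15]
11<14: swap(2,2), lo=3 mid=3 ⇒ [4, 10, 11, 7, 13, 8, 16, 14, 18, 17, 15]
7<14: swap(3,3), lo=4 mid=4 ⇒ [4, 10, 11, 7, 13, 8, 16, 14, 18, 17, 15]
13<14: swap(4,4), lo=5 mid=5 ⇒ [4, 10, 11, 7, 13, 8, 16, 14, 18, 17, 15]
8<14: swap(5,5), lo=6 mid=6 ⇒ [4, 10, 11, 7, 13, 8, 16, 14, 18, 17, 15]
16>14: swap(6,9), hi=8 ⇒ [4, 10, 11, 7, 13, 8, 17, 14, 18, 16, 15]
17>14: swap(6,8), hi=7 ⇒ [4, 10, 11, 7, 13, 8, 18, 14, 17, 16, 15]
18>14: swap(6,7), hi=6 ⇒ [4, 10, 11, 7, 13, 8, 14, 18, 17, 16, 15]
14=14: mid=7
done. lo=6 hi=6; arr=[4, 10, 11, 7, 13, 8, 14, 18, 17, 16, 15]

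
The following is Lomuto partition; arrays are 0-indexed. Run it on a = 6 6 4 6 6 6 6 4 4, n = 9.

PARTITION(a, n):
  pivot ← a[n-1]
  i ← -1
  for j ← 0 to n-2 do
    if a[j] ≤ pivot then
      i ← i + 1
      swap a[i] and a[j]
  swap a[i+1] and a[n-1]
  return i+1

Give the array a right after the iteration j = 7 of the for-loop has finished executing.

4 4 6 6 6 6 6 6 4

pivot = a[8] = 4; i = -1
j=0: a[0]=6 > 4 → no swap
j=1: a[1]=6 > 4 → no swap
j=2: a[2]=4 ≤ 4 → i=0, swap a[0],a[2] → 4 6 6 6 6 6 6 4 4
j=3: a[3]=6 > 4 → no swap
j=4: a[4]=6 > 4 → no swap
j=5: a[5]=6 > 4 → no swap
j=6: a[6]=6 > 4 → no swap
j=7: a[7]=4 ≤ 4 → i=1, swap a[1],a[7] → 4 4 6 6 6 6 6 6 4
(after j=7) a = 4 4 6 6 6 6 6 6 4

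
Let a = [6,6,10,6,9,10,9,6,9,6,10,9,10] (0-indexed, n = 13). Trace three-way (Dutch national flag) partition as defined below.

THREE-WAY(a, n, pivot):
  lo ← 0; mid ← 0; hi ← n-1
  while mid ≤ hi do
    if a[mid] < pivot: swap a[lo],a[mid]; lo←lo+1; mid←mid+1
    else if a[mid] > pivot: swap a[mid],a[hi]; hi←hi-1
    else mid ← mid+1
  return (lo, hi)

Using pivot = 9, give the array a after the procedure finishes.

[6,6,6,6,6,9,9,9,9,10,10,10,10]

lo=0 mid=0 hi=12
6<9: swap(0,0), lo=1 mid=1 ⇒ [6,6,10,6,9,10,9,6,9,6,10,9,10]
6<9: swap(1,1), lo=2 mid=2 ⇒ [6,6,10,6,9,10,9,6,9,6,10,9,10]
10>9: swap(2,12), hi=11 ⇒ [6,6,10,6,9,10,9,6,9,6,10,9,10]
10>9: swap(2,11), hi=10 ⇒ [6,6,9,6,9,10,9,6,9,6,10,10,10]
9=9: mid=3
6<9: swap(2,3), lo=3 mid=4 ⇒ [6,6,6,9,9,10,9,6,9,6,10,10,10]
9=9: mid=5
10>9: swap(5,10), hi=9 ⇒ [6,6,6,9,9,10,9,6,9,6,10,10,10]
10>9: swap(5,9), hi=8 ⇒ [6,6,6,9,9,6,9,6,9,10,10,10,10]
6<9: swap(3,5), lo=4 mid=6 ⇒ [6,6,6,6,9,9,9,6,9,10,10,10,10]
9=9: mid=7
6<9: swap(4,7), lo=5 mid=8 ⇒ [6,6,6,6,6,9,9,9,9,10,10,10,10]
9=9: mid=9
done. lo=5 hi=8; a=[6,6,6,6,6,9,9,9,9,10,10,10,10]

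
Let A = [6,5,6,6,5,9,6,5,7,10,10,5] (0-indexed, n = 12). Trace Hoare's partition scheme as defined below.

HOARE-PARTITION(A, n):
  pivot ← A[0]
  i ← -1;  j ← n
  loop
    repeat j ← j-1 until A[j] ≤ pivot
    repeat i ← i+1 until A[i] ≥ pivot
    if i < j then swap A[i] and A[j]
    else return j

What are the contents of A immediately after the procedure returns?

pivot=6
j stops at 11 (5), i stops at 0 (6); swap ⇒ [5,5,6,6,5,9,6,5,7,10,10,6]
j stops at 7 (5), i stops at 2 (6); swap ⇒ [5,5,5,6,5,9,6,6,7,10,10,6]
j stops at 6 (6), i stops at 3 (6); swap ⇒ [5,5,5,6,5,9,6,6,7,10,10,6]
j stops at 4, i stops at 5; i≥j ⇒ return 4. A=[5,5,5,6,5,9,6,6,7,10,10,6]

[5,5,5,6,5,9,6,6,7,10,10,6]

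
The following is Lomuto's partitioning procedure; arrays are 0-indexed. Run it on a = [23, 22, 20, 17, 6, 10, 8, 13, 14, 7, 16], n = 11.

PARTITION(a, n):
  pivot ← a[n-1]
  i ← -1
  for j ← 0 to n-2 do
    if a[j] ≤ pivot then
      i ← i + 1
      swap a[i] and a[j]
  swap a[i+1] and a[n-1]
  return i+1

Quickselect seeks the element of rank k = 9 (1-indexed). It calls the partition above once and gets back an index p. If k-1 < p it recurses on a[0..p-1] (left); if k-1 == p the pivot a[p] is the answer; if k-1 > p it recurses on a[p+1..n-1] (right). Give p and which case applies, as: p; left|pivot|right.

pivot=16, i=-1
j=0: 23>16, skip
j=1: 22>16, skip
j=2: 20>16, skip
j=3: 17>16, skip
j=4: 6≤16, i=0, swap(0,4) ⇒ [6, 22, 20, 17, 23, 10, 8, 13, 14, 7, 16]
j=5: 10≤16, i=1, swap(1,5) ⇒ [6, 10, 20, 17, 23, 22, 8, 13, 14, 7, 16]
j=6: 8≤16, i=2, swap(2,6) ⇒ [6, 10, 8, 17, 23, 22, 20, 13, 14, 7, 16]
j=7: 13≤16, i=3, swap(3,7) ⇒ [6, 10, 8, 13, 23, 22, 20, 17, 14, 7, 16]
j=8: 14≤16, i=4, swap(4,8) ⇒ [6, 10, 8, 13, 14, 22, 20, 17, 23, 7, 16]
j=9: 7≤16, i=5, swap(5,9) ⇒ [6, 10, 8, 13, 14, 7, 20, 17, 23, 22, 16]
swap(6,10) ⇒ [6, 10, 8, 13, 14, 7, 16, 17, 23, 22, 20]; return 6
p = 6; k-1 = 8 > 6 ⇒ right

6; right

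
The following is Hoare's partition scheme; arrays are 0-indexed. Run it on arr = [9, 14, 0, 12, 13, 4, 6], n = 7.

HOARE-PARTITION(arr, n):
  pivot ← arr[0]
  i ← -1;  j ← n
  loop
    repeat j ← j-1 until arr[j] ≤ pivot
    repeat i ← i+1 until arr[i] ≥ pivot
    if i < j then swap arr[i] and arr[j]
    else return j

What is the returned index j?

pivot = arr[0] = 9; i = -1, j = 7
j→6 (arr[6]=6≤9), i→0 (arr[0]=9≥9); i<j, swap → [6, 14, 0, 12, 13, 4, 9]
j→5 (arr[5]=4≤9), i→1 (arr[1]=14≥9); i<j, swap → [6, 4, 0, 12, 13, 14, 9]
j→2, i→3; i≥j, return j=2. arr = [6, 4, 0, 12, 13, 14, 9]

2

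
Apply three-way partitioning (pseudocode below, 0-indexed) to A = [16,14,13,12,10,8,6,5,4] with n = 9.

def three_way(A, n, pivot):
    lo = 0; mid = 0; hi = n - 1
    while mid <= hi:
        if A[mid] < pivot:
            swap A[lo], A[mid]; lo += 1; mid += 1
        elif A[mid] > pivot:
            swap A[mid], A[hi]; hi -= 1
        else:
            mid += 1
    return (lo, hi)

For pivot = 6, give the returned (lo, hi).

(2, 2)

pivot = 6; lo=0, mid=0, hi=8
A[mid]=16>6: swap A[0],A[8]; hi=7 → [4,14,13,12,10,8,6,5,16]
A[mid]=4<6: swap A[0],A[0]; lo=1,mid=1 → [4,14,13,12,10,8,6,5,16]
A[mid]=14>6: swap A[1],A[7]; hi=6 → [4,5,13,12,10,8,6,14,16]
A[mid]=5<6: swap A[1],A[1]; lo=2,mid=2 → [4,5,13,12,10,8,6,14,16]
A[mid]=13>6: swap A[2],A[6]; hi=5 → [4,5,6,12,10,8,13,14,16]
A[mid]=6=6: mid=3
A[mid]=12>6: swap A[3],A[5]; hi=4 → [4,5,6,8,10,12,13,14,16]
A[mid]=8>6: swap A[3],A[4]; hi=3 → [4,5,6,10,8,12,13,14,16]
A[mid]=10>6: swap A[3],A[3]; hi=2 → [4,5,6,10,8,12,13,14,16]
end: lo=2, hi=2; A = [4,5,6,10,8,12,13,14,16]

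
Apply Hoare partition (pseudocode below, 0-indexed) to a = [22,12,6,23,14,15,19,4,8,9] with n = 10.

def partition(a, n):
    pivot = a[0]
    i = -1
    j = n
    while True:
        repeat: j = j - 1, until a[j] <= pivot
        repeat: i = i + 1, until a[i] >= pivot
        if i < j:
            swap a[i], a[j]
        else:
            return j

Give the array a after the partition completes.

[9,12,6,8,14,15,19,4,23,22]

pivot = a[0] = 22; i = -1, j = 10
j→9 (a[9]=9≤22), i→0 (a[0]=22≥22); i<j, swap → [9,12,6,23,14,15,19,4,8,22]
j→8 (a[8]=8≤22), i→3 (a[3]=23≥22); i<j, swap → [9,12,6,8,14,15,19,4,23,22]
j→7, i→8; i≥j, return j=7. a = [9,12,6,8,14,15,19,4,23,22]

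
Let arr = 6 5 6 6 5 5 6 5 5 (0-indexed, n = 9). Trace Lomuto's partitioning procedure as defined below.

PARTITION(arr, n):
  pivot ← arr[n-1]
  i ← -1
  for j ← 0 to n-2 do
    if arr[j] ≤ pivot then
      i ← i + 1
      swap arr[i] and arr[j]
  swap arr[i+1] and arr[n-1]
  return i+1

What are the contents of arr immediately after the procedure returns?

5 5 5 5 5 6 6 6 6

pivot = arr[8] = 5; i = -1
j=0: arr[0]=6 > 5 → no swap
j=1: arr[1]=5 ≤ 5 → i=0, swap arr[0],arr[1] → 5 6 6 6 5 5 6 5 5
j=2: arr[2]=6 > 5 → no swap
j=3: arr[3]=6 > 5 → no swap
j=4: arr[4]=5 ≤ 5 → i=1, swap arr[1],arr[4] → 5 5 6 6 6 5 6 5 5
j=5: arr[5]=5 ≤ 5 → i=2, swap arr[2],arr[5] → 5 5 5 6 6 6 6 5 5
j=6: arr[6]=6 > 5 → no swap
j=7: arr[7]=5 ≤ 5 → i=3, swap arr[3],arr[7] → 5 5 5 5 6 6 6 6 5
final swap arr[4],arr[8] → 5 5 5 5 5 6 6 6 6; return 4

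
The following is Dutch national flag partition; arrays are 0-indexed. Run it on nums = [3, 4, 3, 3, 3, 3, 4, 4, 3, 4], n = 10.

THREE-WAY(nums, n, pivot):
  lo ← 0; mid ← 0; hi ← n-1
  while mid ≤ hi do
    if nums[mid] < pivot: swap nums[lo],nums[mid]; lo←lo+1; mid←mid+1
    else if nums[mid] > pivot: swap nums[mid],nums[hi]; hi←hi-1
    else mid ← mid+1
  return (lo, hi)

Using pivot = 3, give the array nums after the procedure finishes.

[3, 3, 3, 3, 3, 3, 4, 4, 4, 4]

pivot = 3; lo=0, mid=0, hi=9
nums[mid]=3=3: mid=1
nums[mid]=4>3: swap nums[1],nums[9]; hi=8 → [3, 4, 3, 3, 3, 3, 4, 4, 3, 4]
nums[mid]=4>3: swap nums[1],nums[8]; hi=7 → [3, 3, 3, 3, 3, 3, 4, 4, 4, 4]
nums[mid]=3=3: mid=2
nums[mid]=3=3: mid=3
nums[mid]=3=3: mid=4
nums[mid]=3=3: mid=5
nums[mid]=3=3: mid=6
nums[mid]=4>3: swap nums[6],nums[7]; hi=6 → [3, 3, 3, 3, 3, 3, 4, 4, 4, 4]
nums[mid]=4>3: swap nums[6],nums[6]; hi=5 → [3, 3, 3, 3, 3, 3, 4, 4, 4, 4]
end: lo=0, hi=5; nums = [3, 3, 3, 3, 3, 3, 4, 4, 4, 4]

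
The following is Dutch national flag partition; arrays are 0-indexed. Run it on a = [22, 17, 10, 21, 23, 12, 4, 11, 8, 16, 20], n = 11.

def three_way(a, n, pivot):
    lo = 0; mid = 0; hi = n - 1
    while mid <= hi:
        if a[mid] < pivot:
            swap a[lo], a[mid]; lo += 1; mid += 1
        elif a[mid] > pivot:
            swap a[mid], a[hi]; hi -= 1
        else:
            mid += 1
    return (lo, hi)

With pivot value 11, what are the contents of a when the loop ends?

lo=0 mid=0 hi=10
22>11: swap(0,10), hi=9 ⇒ [20, 17, 10, 21, 23, 12, 4, 11, 8, 16, 22]
20>11: swap(0,9), hi=8 ⇒ [16, 17, 10, 21, 23, 12, 4, 11, 8, 20, 22]
16>11: swap(0,8), hi=7 ⇒ [8, 17, 10, 21, 23, 12, 4, 11, 16, 20, 22]
8<11: swap(0,0), lo=1 mid=1 ⇒ [8, 17, 10, 21, 23, 12, 4, 11, 16, 20, 22]
17>11: swap(1,7), hi=6 ⇒ [8, 11, 10, 21, 23, 12, 4, 17, 16, 20, 22]
11=11: mid=2
10<11: swap(1,2), lo=2 mid=3 ⇒ [8, 10, 11, 21, 23, 12, 4, 17, 16, 20, 22]
21>11: swap(3,6), hi=5 ⇒ [8, 10, 11, 4, 23, 12, 21, 17, 16, 20, 22]
4<11: swap(2,3), lo=3 mid=4 ⇒ [8, 10, 4, 11, 23, 12, 21, 17, 16, 20, 22]
23>11: swap(4,5), hi=4 ⇒ [8, 10, 4, 11, 12, 23, 21, 17, 16, 20, 22]
12>11: swap(4,4), hi=3 ⇒ [8, 10, 4, 11, 12, 23, 21, 17, 16, 20, 22]
done. lo=3 hi=3; a=[8, 10, 4, 11, 12, 23, 21, 17, 16, 20, 22]

[8, 10, 4, 11, 12, 23, 21, 17, 16, 20, 22]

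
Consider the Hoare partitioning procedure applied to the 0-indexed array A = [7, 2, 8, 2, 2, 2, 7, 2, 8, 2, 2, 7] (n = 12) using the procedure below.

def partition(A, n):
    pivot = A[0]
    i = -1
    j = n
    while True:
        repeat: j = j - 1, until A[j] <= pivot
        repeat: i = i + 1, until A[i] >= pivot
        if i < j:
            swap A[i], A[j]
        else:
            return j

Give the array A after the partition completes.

pivot = A[0] = 7; i = -1, j = 12
j→11 (A[11]=7≤7), i→0 (A[0]=7≥7); i<j, swap → [7, 2, 8, 2, 2, 2, 7, 2, 8, 2, 2, 7]
j→10 (A[10]=2≤7), i→2 (A[2]=8≥7); i<j, swap → [7, 2, 2, 2, 2, 2, 7, 2, 8, 2, 8, 7]
j→9 (A[9]=2≤7), i→6 (A[6]=7≥7); i<j, swap → [7, 2, 2, 2, 2, 2, 2, 2, 8, 7, 8, 7]
j→7, i→8; i≥j, return j=7. A = [7, 2, 2, 2, 2, 2, 2, 2, 8, 7, 8, 7]

[7, 2, 2, 2, 2, 2, 2, 2, 8, 7, 8, 7]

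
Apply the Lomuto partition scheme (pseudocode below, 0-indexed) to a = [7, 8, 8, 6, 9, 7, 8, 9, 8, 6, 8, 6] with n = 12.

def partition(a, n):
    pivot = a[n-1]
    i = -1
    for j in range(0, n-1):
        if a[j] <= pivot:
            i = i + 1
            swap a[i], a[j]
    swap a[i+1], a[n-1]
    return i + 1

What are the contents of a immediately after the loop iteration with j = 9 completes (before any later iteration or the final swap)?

[6, 6, 8, 7, 9, 7, 8, 9, 8, 8, 8, 6]

pivot=6, i=-1
j=0: 7>6, skip
j=1: 8>6, skip
j=2: 8>6, skip
j=3: 6≤6, i=0, swap(0,3) ⇒ [6, 8, 8, 7, 9, 7, 8, 9, 8, 6, 8, 6]
j=4: 9>6, skip
j=5: 7>6, skip
j=6: 8>6, skip
j=7: 9>6, skip
j=8: 8>6, skip
j=9: 6≤6, i=1, swap(1,9) ⇒ [6, 6, 8, 7, 9, 7, 8, 9, 8, 8, 8, 6]
(after j=9) a = [6, 6, 8, 7, 9, 7, 8, 9, 8, 8, 8, 6]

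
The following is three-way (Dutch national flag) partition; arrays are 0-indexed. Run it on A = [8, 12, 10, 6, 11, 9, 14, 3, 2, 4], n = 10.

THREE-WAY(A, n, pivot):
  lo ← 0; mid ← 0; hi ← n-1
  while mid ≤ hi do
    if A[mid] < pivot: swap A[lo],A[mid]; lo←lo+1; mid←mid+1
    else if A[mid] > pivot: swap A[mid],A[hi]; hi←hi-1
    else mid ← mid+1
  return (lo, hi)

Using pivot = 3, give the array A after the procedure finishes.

pivot = 3; lo=0, mid=0, hi=9
A[mid]=8>3: swap A[0],A[9]; hi=8 → [4, 12, 10, 6, 11, 9, 14, 3, 2, 8]
A[mid]=4>3: swap A[0],A[8]; hi=7 → [2, 12, 10, 6, 11, 9, 14, 3, 4, 8]
A[mid]=2<3: swap A[0],A[0]; lo=1,mid=1 → [2, 12, 10, 6, 11, 9, 14, 3, 4, 8]
A[mid]=12>3: swap A[1],A[7]; hi=6 → [2, 3, 10, 6, 11, 9, 14, 12, 4, 8]
A[mid]=3=3: mid=2
A[mid]=10>3: swap A[2],A[6]; hi=5 → [2, 3, 14, 6, 11, 9, 10, 12, 4, 8]
A[mid]=14>3: swap A[2],A[5]; hi=4 → [2, 3, 9, 6, 11, 14, 10, 12, 4, 8]
A[mid]=9>3: swap A[2],A[4]; hi=3 → [2, 3, 11, 6, 9, 14, 10, 12, 4, 8]
A[mid]=11>3: swap A[2],A[3]; hi=2 → [2, 3, 6, 11, 9, 14, 10, 12, 4, 8]
A[mid]=6>3: swap A[2],A[2]; hi=1 → [2, 3, 6, 11, 9, 14, 10, 12, 4, 8]
end: lo=1, hi=1; A = [2, 3, 6, 11, 9, 14, 10, 12, 4, 8]

[2, 3, 6, 11, 9, 14, 10, 12, 4, 8]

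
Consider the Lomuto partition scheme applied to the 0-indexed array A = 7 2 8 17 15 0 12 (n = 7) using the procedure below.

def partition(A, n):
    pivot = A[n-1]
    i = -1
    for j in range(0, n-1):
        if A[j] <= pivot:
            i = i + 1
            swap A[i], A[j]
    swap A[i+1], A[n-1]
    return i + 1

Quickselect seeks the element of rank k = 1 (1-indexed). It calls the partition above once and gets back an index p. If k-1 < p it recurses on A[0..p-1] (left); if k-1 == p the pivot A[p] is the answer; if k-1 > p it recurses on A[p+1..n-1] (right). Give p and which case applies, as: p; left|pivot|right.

pivot=12, i=-1
j=0: 7≤12, i=0, swap(0,0) ⇒ 7 2 8 17 15 0 12
j=1: 2≤12, i=1, swap(1,1) ⇒ 7 2 8 17 15 0 12
j=2: 8≤12, i=2, swap(2,2) ⇒ 7 2 8 17 15 0 12
j=3: 17>12, skip
j=4: 15>12, skip
j=5: 0≤12, i=3, swap(3,5) ⇒ 7 2 8 0 15 17 12
swap(4,6) ⇒ 7 2 8 0 12 17 15; return 4
p = 4; k-1 = 0 < 4 ⇒ left

4; left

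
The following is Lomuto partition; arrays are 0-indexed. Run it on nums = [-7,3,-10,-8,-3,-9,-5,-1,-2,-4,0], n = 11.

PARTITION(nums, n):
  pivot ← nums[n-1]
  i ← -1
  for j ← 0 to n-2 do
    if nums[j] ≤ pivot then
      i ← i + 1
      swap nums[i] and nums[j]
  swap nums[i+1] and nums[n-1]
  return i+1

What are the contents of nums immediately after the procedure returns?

[-7,-10,-8,-3,-9,-5,-1,-2,-4,0,3]

pivot = nums[10] = 0; i = -1
j=0: nums[0]=-7 ≤ 0 → i=0, swap nums[0],nums[0] (no change) → [-7,3,-10,-8,-3,-9,-5,-1,-2,-4,0]
j=1: nums[1]=3 > 0 → no swap
j=2: nums[2]=-10 ≤ 0 → i=1, swap nums[1],nums[2] → [-7,-10,3,-8,-3,-9,-5,-1,-2,-4,0]
j=3: nums[3]=-8 ≤ 0 → i=2, swap nums[2],nums[3] → [-7,-10,-8,3,-3,-9,-5,-1,-2,-4,0]
j=4: nums[4]=-3 ≤ 0 → i=3, swap nums[3],nums[4] → [-7,-10,-8,-3,3,-9,-5,-1,-2,-4,0]
j=5: nums[5]=-9 ≤ 0 → i=4, swap nums[4],nums[5] → [-7,-10,-8,-3,-9,3,-5,-1,-2,-4,0]
j=6: nums[6]=-5 ≤ 0 → i=5, swap nums[5],nums[6] → [-7,-10,-8,-3,-9,-5,3,-1,-2,-4,0]
j=7: nums[7]=-1 ≤ 0 → i=6, swap nums[6],nums[7] → [-7,-10,-8,-3,-9,-5,-1,3,-2,-4,0]
j=8: nums[8]=-2 ≤ 0 → i=7, swap nums[7],nums[8] → [-7,-10,-8,-3,-9,-5,-1,-2,3,-4,0]
j=9: nums[9]=-4 ≤ 0 → i=8, swap nums[8],nums[9] → [-7,-10,-8,-3,-9,-5,-1,-2,-4,3,0]
final swap nums[9],nums[10] → [-7,-10,-8,-3,-9,-5,-1,-2,-4,0,3]; return 9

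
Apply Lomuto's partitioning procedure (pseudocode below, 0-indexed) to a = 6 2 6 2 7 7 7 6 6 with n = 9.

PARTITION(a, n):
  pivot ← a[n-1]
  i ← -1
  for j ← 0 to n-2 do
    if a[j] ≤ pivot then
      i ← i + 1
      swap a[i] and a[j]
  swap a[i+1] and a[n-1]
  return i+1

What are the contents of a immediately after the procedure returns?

6 2 6 2 6 6 7 7 7

pivot=6, i=-1
j=0: 6≤6, i=0, swap(0,0) ⇒ 6 2 6 2 7 7 7 6 6
j=1: 2≤6, i=1, swap(1,1) ⇒ 6 2 6 2 7 7 7 6 6
j=2: 6≤6, i=2, swap(2,2) ⇒ 6 2 6 2 7 7 7 6 6
j=3: 2≤6, i=3, swap(3,3) ⇒ 6 2 6 2 7 7 7 6 6
j=4: 7>6, skip
j=5: 7>6, skip
j=6: 7>6, skip
j=7: 6≤6, i=4, swap(4,7) ⇒ 6 2 6 2 6 7 7 7 6
swap(5,8) ⇒ 6 2 6 2 6 6 7 7 7; return 5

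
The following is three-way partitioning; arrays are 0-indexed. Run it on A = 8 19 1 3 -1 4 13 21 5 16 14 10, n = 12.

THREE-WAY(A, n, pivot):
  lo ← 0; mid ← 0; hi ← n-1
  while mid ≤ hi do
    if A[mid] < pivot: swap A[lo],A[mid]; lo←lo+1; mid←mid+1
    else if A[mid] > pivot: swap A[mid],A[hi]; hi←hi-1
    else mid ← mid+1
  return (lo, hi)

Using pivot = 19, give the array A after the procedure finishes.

lo=0 mid=0 hi=11
8<19: swap(0,0), lo=1 mid=1 ⇒ 8 19 1 3 -1 4 13 21 5 16 14 10
19=19: mid=2
1<19: swap(1,2), lo=2 mid=3 ⇒ 8 1 19 3 -1 4 13 21 5 16 14 10
3<19: swap(2,3), lo=3 mid=4 ⇒ 8 1 3 19 -1 4 13 21 5 16 14 10
-1<19: swap(3,4), lo=4 mid=5 ⇒ 8 1 3 -1 19 4 13 21 5 16 14 10
4<19: swap(4,5), lo=5 mid=6 ⇒ 8 1 3 -1 4 19 13 21 5 16 14 10
13<19: swap(5,6), lo=6 mid=7 ⇒ 8 1 3 -1 4 13 19 21 5 16 14 10
21>19: swap(7,11), hi=10 ⇒ 8 1 3 -1 4 13 19 10 5 16 14 21
10<19: swap(6,7), lo=7 mid=8 ⇒ 8 1 3 -1 4 13 10 19 5 16 14 21
5<19: swap(7,8), lo=8 mid=9 ⇒ 8 1 3 -1 4 13 10 5 19 16 14 21
16<19: swap(8,9), lo=9 mid=10 ⇒ 8 1 3 -1 4 13 10 5 16 19 14 21
14<19: swap(9,10), lo=10 mid=11 ⇒ 8 1 3 -1 4 13 10 5 16 14 19 21
done. lo=10 hi=10; A=8 1 3 -1 4 13 10 5 16 14 19 21

8 1 3 -1 4 13 10 5 16 14 19 21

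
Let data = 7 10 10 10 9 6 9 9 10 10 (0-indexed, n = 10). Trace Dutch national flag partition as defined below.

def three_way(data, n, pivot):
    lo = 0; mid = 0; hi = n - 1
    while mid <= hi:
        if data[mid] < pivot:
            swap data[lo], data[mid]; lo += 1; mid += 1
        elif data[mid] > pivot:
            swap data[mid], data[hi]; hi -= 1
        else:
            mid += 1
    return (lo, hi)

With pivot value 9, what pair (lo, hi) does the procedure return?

(2, 4)

pivot = 9; lo=0, mid=0, hi=9
data[mid]=7<9: swap data[0],data[0]; lo=1,mid=1 → 7 10 10 10 9 6 9 9 10 10
data[mid]=10>9: swap data[1],data[9]; hi=8 → 7 10 10 10 9 6 9 9 10 10
data[mid]=10>9: swap data[1],data[8]; hi=7 → 7 10 10 10 9 6 9 9 10 10
data[mid]=10>9: swap data[1],data[7]; hi=6 → 7 9 10 10 9 6 9 10 10 10
data[mid]=9=9: mid=2
data[mid]=10>9: swap data[2],data[6]; hi=5 → 7 9 9 10 9 6 10 10 10 10
data[mid]=9=9: mid=3
data[mid]=10>9: swap data[3],data[5]; hi=4 → 7 9 9 6 9 10 10 10 10 10
data[mid]=6<9: swap data[1],data[3]; lo=2,mid=4 → 7 6 9 9 9 10 10 10 10 10
data[mid]=9=9: mid=5
end: lo=2, hi=4; data = 7 6 9 9 9 10 10 10 10 10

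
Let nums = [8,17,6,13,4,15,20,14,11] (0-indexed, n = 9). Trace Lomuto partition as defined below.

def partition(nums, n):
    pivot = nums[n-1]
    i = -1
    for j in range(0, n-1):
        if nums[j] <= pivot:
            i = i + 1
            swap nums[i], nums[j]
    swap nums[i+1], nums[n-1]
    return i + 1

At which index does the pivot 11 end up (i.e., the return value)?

3

pivot=11, i=-1
j=0: 8≤11, i=0, swap(0,0) ⇒ [8,17,6,13,4,15,20,14,11]
j=1: 17>11, skip
j=2: 6≤11, i=1, swap(1,2) ⇒ [8,6,17,13,4,15,20,14,11]
j=3: 13>11, skip
j=4: 4≤11, i=2, swap(2,4) ⇒ [8,6,4,13,17,15,20,14,11]
j=5: 15>11, skip
j=6: 20>11, skip
j=7: 14>11, skip
swap(3,8) ⇒ [8,6,4,11,17,15,20,14,13]; return 3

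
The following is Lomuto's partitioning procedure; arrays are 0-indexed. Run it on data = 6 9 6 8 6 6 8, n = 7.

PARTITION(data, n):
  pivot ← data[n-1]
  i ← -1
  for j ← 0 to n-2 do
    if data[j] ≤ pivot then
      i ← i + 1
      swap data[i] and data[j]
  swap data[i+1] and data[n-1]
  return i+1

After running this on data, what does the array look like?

6 6 8 6 6 8 9

pivot=8, i=-1
j=0: 6≤8, i=0, swap(0,0) ⇒ 6 9 6 8 6 6 8
j=1: 9>8, skip
j=2: 6≤8, i=1, swap(1,2) ⇒ 6 6 9 8 6 6 8
j=3: 8≤8, i=2, swap(2,3) ⇒ 6 6 8 9 6 6 8
j=4: 6≤8, i=3, swap(3,4) ⇒ 6 6 8 6 9 6 8
j=5: 6≤8, i=4, swap(4,5) ⇒ 6 6 8 6 6 9 8
swap(5,6) ⇒ 6 6 8 6 6 8 9; return 5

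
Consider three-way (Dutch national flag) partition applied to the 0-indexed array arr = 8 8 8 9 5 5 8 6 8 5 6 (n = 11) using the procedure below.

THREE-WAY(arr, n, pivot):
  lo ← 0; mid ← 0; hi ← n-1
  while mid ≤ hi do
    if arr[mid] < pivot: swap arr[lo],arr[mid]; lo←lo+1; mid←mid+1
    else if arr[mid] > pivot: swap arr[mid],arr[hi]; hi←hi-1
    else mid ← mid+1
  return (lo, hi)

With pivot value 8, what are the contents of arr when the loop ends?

6 5 5 6 5 8 8 8 8 8 9

lo=0 mid=0 hi=10
8=8: mid=1
8=8: mid=2
8=8: mid=3
9>8: swap(3,10), hi=9 ⇒ 8 8 8 6 5 5 8 6 8 5 9
6<8: swap(0,3), lo=1 mid=4 ⇒ 6 8 8 8 5 5 8 6 8 5 9
5<8: swap(1,4), lo=2 mid=5 ⇒ 6 5 8 8 8 5 8 6 8 5 9
5<8: swap(2,5), lo=3 mid=6 ⇒ 6 5 5 8 8 8 8 6 8 5 9
8=8: mid=7
6<8: swap(3,7), lo=4 mid=8 ⇒ 6 5 5 6 8 8 8 8 8 5 9
8=8: mid=9
5<8: swap(4,9), lo=5 mid=10 ⇒ 6 5 5 6 5 8 8 8 8 8 9
done. lo=5 hi=9; arr=6 5 5 6 5 8 8 8 8 8 9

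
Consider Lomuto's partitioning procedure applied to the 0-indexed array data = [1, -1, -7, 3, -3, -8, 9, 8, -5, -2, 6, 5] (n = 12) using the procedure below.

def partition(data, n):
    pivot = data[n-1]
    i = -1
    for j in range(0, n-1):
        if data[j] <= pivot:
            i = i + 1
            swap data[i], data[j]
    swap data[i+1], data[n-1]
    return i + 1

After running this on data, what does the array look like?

pivot = data[11] = 5; i = -1
j=0: data[0]=1 ≤ 5 → i=0, swap data[0],data[0] (no change) → [1, -1, -7, 3, -3, -8, 9, 8, -5, -2, 6, 5]
j=1: data[1]=-1 ≤ 5 → i=1, swap data[1],data[1] (no change) → [1, -1, -7, 3, -3, -8, 9, 8, -5, -2, 6, 5]
j=2: data[2]=-7 ≤ 5 → i=2, swap data[2],data[2] (no change) → [1, -1, -7, 3, -3, -8, 9, 8, -5, -2, 6, 5]
j=3: data[3]=3 ≤ 5 → i=3, swap data[3],data[3] (no change) → [1, -1, -7, 3, -3, -8, 9, 8, -5, -2, 6, 5]
j=4: data[4]=-3 ≤ 5 → i=4, swap data[4],data[4] (no change) → [1, -1, -7, 3, -3, -8, 9, 8, -5, -2, 6, 5]
j=5: data[5]=-8 ≤ 5 → i=5, swap data[5],data[5] (no change) → [1, -1, -7, 3, -3, -8, 9, 8, -5, -2, 6, 5]
j=6: data[6]=9 > 5 → no swap
j=7: data[7]=8 > 5 → no swap
j=8: data[8]=-5 ≤ 5 → i=6, swap data[6],data[8] → [1, -1, -7, 3, -3, -8, -5, 8, 9, -2, 6, 5]
j=9: data[9]=-2 ≤ 5 → i=7, swap data[7],data[9] → [1, -1, -7, 3, -3, -8, -5, -2, 9, 8, 6, 5]
j=10: data[10]=6 > 5 → no swap
final swap data[8],data[11] → [1, -1, -7, 3, -3, -8, -5, -2, 5, 8, 6, 9]; return 8

[1, -1, -7, 3, -3, -8, -5, -2, 5, 8, 6, 9]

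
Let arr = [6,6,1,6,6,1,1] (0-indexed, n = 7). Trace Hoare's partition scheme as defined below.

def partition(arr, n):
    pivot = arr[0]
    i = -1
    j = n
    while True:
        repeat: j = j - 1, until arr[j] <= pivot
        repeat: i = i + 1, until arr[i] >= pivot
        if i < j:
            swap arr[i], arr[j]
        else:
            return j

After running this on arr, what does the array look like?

pivot=6
j stops at 6 (1), i stops at 0 (6); swap ⇒ [1,6,1,6,6,1,6]
j stops at 5 (1), i stops at 1 (6); swap ⇒ [1,1,1,6,6,6,6]
j stops at 4 (6), i stops at 3 (6); swap ⇒ [1,1,1,6,6,6,6]
j stops at 3, i stops at 4; i≥j ⇒ return 3. arr=[1,1,1,6,6,6,6]

[1,1,1,6,6,6,6]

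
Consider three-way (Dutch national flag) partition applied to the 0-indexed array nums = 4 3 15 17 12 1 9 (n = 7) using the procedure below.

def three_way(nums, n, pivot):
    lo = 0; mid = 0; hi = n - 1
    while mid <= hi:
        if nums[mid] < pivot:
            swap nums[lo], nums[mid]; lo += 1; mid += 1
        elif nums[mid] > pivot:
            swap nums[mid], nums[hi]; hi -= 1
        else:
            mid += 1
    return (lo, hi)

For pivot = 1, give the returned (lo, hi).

lo=0 mid=0 hi=6
4>1: swap(0,6), hi=5 ⇒ 9 3 15 17 12 1 4
9>1: swap(0,5), hi=4 ⇒ 1 3 15 17 12 9 4
1=1: mid=1
3>1: swap(1,4), hi=3 ⇒ 1 12 15 17 3 9 4
12>1: swap(1,3), hi=2 ⇒ 1 17 15 12 3 9 4
17>1: swap(1,2), hi=1 ⇒ 1 15 17 12 3 9 4
15>1: swap(1,1), hi=0 ⇒ 1 15 17 12 3 9 4
done. lo=0 hi=0; nums=1 15 17 12 3 9 4

(0, 0)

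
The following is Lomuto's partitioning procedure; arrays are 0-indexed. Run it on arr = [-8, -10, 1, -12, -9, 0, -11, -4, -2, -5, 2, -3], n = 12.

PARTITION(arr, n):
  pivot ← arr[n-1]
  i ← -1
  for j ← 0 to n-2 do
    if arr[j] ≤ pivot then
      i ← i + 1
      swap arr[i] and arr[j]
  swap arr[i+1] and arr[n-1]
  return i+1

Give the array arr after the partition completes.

pivot=-3, i=-1
j=0: -8≤-3, i=0, swap(0,0) ⇒ [-8, -10, 1, -12, -9, 0, -11, -4, -2, -5, 2, -3]
j=1: -10≤-3, i=1, swap(1,1) ⇒ [-8, -10, 1, -12, -9, 0, -11, -4, -2, -5, 2, -3]
j=2: 1>-3, skip
j=3: -12≤-3, i=2, swap(2,3) ⇒ [-8, -10, -12, 1, -9, 0, -11, -4, -2, -5, 2, -3]
j=4: -9≤-3, i=3, swap(3,4) ⇒ [-8, -10, -12, -9, 1, 0, -11, -4, -2, -5, 2, -3]
j=5: 0>-3, skip
j=6: -11≤-3, i=4, swap(4,6) ⇒ [-8, -10, -12, -9, -11, 0, 1, -4, -2, -5, 2, -3]
j=7: -4≤-3, i=5, swap(5,7) ⇒ [-8, -10, -12, -9, -11, -4, 1, 0, -2, -5, 2, -3]
j=8: -2>-3, skip
j=9: -5≤-3, i=6, swap(6,9) ⇒ [-8, -10, -12, -9, -11, -4, -5, 0, -2, 1, 2, -3]
j=10: 2>-3, skip
swap(7,11) ⇒ [-8, -10, -12, -9, -11, -4, -5, -3, -2, 1, 2, 0]; return 7

[-8, -10, -12, -9, -11, -4, -5, -3, -2, 1, 2, 0]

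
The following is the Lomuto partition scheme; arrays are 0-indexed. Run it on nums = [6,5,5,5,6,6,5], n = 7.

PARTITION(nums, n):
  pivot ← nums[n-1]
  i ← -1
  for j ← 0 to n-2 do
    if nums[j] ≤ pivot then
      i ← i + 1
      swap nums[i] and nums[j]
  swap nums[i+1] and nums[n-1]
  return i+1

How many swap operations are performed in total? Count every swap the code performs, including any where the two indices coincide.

4

pivot = nums[6] = 5; i = -1
j=0: nums[0]=6 > 5 → no swap
j=1: nums[1]=5 ≤ 5 → i=0, swap nums[0],nums[1] → [5,6,5,5,6,6,5]
j=2: nums[2]=5 ≤ 5 → i=1, swap nums[1],nums[2] → [5,5,6,5,6,6,5]
j=3: nums[3]=5 ≤ 5 → i=2, swap nums[2],nums[3] → [5,5,5,6,6,6,5]
j=4: nums[4]=6 > 5 → no swap
j=5: nums[5]=6 > 5 → no swap
final swap nums[3],nums[6] → [5,5,5,5,6,6,6]; return 3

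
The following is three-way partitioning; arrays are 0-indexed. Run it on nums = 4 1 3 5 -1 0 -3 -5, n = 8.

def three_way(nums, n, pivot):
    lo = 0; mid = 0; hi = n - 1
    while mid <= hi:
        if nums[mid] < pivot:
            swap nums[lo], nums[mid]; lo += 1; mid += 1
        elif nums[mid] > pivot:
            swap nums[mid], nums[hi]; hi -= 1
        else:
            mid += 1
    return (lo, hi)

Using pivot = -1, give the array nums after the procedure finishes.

pivot = -1; lo=0, mid=0, hi=7
nums[mid]=4>-1: swap nums[0],nums[7]; hi=6 → -5 1 3 5 -1 0 -3 4
nums[mid]=-5<-1: swap nums[0],nums[0]; lo=1,mid=1 → -5 1 3 5 -1 0 -3 4
nums[mid]=1>-1: swap nums[1],nums[6]; hi=5 → -5 -3 3 5 -1 0 1 4
nums[mid]=-3<-1: swap nums[1],nums[1]; lo=2,mid=2 → -5 -3 3 5 -1 0 1 4
nums[mid]=3>-1: swap nums[2],nums[5]; hi=4 → -5 -3 0 5 -1 3 1 4
nums[mid]=0>-1: swap nums[2],nums[4]; hi=3 → -5 -3 -1 5 0 3 1 4
nums[mid]=-1=-1: mid=3
nums[mid]=5>-1: swap nums[3],nums[3]; hi=2 → -5 -3 -1 5 0 3 1 4
end: lo=2, hi=2; nums = -5 -3 -1 5 0 3 1 4

-5 -3 -1 5 0 3 1 4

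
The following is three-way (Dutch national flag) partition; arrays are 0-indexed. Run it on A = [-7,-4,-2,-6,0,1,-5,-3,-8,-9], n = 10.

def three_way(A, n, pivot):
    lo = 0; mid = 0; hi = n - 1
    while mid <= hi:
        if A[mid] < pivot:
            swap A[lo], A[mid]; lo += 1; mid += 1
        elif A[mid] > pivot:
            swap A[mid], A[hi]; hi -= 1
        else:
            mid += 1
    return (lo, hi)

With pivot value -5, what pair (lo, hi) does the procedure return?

pivot = -5; lo=0, mid=0, hi=9
A[mid]=-7<-5: swap A[0],A[0]; lo=1,mid=1 → [-7,-4,-2,-6,0,1,-5,-3,-8,-9]
A[mid]=-4>-5: swap A[1],A[9]; hi=8 → [-7,-9,-2,-6,0,1,-5,-3,-8,-4]
A[mid]=-9<-5: swap A[1],A[1]; lo=2,mid=2 → [-7,-9,-2,-6,0,1,-5,-3,-8,-4]
A[mid]=-2>-5: swap A[2],A[8]; hi=7 → [-7,-9,-8,-6,0,1,-5,-3,-2,-4]
A[mid]=-8<-5: swap A[2],A[2]; lo=3,mid=3 → [-7,-9,-8,-6,0,1,-5,-3,-2,-4]
A[mid]=-6<-5: swap A[3],A[3]; lo=4,mid=4 → [-7,-9,-8,-6,0,1,-5,-3,-2,-4]
A[mid]=0>-5: swap A[4],A[7]; hi=6 → [-7,-9,-8,-6,-3,1,-5,0,-2,-4]
A[mid]=-3>-5: swap A[4],A[6]; hi=5 → [-7,-9,-8,-6,-5,1,-3,0,-2,-4]
A[mid]=-5=-5: mid=5
A[mid]=1>-5: swap A[5],A[5]; hi=4 → [-7,-9,-8,-6,-5,1,-3,0,-2,-4]
end: lo=4, hi=4; A = [-7,-9,-8,-6,-5,1,-3,0,-2,-4]

(4, 4)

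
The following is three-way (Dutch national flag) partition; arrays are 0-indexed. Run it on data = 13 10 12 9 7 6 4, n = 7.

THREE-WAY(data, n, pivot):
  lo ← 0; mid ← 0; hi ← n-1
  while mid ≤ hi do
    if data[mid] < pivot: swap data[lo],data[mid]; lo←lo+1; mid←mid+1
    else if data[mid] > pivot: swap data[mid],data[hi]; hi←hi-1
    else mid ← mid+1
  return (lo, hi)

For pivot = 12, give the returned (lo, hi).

(5, 5)

lo=0 mid=0 hi=6
13>12: swap(0,6), hi=5 ⇒ 4 10 12 9 7 6 13
4<12: swap(0,0), lo=1 mid=1 ⇒ 4 10 12 9 7 6 13
10<12: swap(1,1), lo=2 mid=2 ⇒ 4 10 12 9 7 6 13
12=12: mid=3
9<12: swap(2,3), lo=3 mid=4 ⇒ 4 10 9 12 7 6 13
7<12: swap(3,4), lo=4 mid=5 ⇒ 4 10 9 7 12 6 13
6<12: swap(4,5), lo=5 mid=6 ⇒ 4 10 9 7 6 12 13
done. lo=5 hi=5; data=4 10 9 7 6 12 13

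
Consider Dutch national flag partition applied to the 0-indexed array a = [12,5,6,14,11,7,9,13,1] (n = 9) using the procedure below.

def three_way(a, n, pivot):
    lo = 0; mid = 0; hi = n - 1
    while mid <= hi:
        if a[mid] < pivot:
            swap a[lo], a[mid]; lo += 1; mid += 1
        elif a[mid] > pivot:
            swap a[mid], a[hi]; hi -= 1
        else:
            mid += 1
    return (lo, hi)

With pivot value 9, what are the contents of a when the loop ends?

lo=0 mid=0 hi=8
12>9: swap(0,8), hi=7 ⇒ [1,5,6,14,11,7,9,13,12]
1<9: swap(0,0), lo=1 mid=1 ⇒ [1,5,6,14,11,7,9,13,12]
5<9: swap(1,1), lo=2 mid=2 ⇒ [1,5,6,14,11,7,9,13,12]
6<9: swap(2,2), lo=3 mid=3 ⇒ [1,5,6,14,11,7,9,13,12]
14>9: swap(3,7), hi=6 ⇒ [1,5,6,13,11,7,9,14,12]
13>9: swap(3,6), hi=5 ⇒ [1,5,6,9,11,7,13,14,12]
9=9: mid=4
11>9: swap(4,5), hi=4 ⇒ [1,5,6,9,7,11,13,14,12]
7<9: swap(3,4), lo=4 mid=5 ⇒ [1,5,6,7,9,11,13,14,12]
done. lo=4 hi=4; a=[1,5,6,7,9,11,13,14,12]

[1,5,6,7,9,11,13,14,12]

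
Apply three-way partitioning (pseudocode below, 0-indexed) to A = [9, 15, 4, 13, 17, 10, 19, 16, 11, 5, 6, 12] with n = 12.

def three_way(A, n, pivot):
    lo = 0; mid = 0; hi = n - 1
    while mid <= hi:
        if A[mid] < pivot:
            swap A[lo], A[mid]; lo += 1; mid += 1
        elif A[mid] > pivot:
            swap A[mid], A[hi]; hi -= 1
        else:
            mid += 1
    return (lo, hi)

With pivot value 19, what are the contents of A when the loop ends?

pivot = 19; lo=0, mid=0, hi=11
A[mid]=9<19: swap A[0],A[0]; lo=1,mid=1 → [9, 15, 4, 13, 17, 10, 19, 16, 11, 5, 6, 12]
A[mid]=15<19: swap A[1],A[1]; lo=2,mid=2 → [9, 15, 4, 13, 17, 10, 19, 16, 11, 5, 6, 12]
A[mid]=4<19: swap A[2],A[2]; lo=3,mid=3 → [9, 15, 4, 13, 17, 10, 19, 16, 11, 5, 6, 12]
A[mid]=13<19: swap A[3],A[3]; lo=4,mid=4 → [9, 15, 4, 13, 17, 10, 19, 16, 11, 5, 6, 12]
A[mid]=17<19: swap A[4],A[4]; lo=5,mid=5 → [9, 15, 4, 13, 17, 10, 19, 16, 11, 5, 6, 12]
A[mid]=10<19: swap A[5],A[5]; lo=6,mid=6 → [9, 15, 4, 13, 17, 10, 19, 16, 11, 5, 6, 12]
A[mid]=19=19: mid=7
A[mid]=16<19: swap A[6],A[7]; lo=7,mid=8 → [9, 15, 4, 13, 17, 10, 16, 19, 11, 5, 6, 12]
A[mid]=11<19: swap A[7],A[8]; lo=8,mid=9 → [9, 15, 4, 13, 17, 10, 16, 11, 19, 5, 6, 12]
A[mid]=5<19: swap A[8],A[9]; lo=9,mid=10 → [9, 15, 4, 13, 17, 10, 16, 11, 5, 19, 6, 12]
A[mid]=6<19: swap A[9],A[10]; lo=10,mid=11 → [9, 15, 4, 13, 17, 10, 16, 11, 5, 6, 19, 12]
A[mid]=12<19: swap A[10],A[11]; lo=11,mid=12 → [9, 15, 4, 13, 17, 10, 16, 11, 5, 6, 12, 19]
end: lo=11, hi=11; A = [9, 15, 4, 13, 17, 10, 16, 11, 5, 6, 12, 19]

[9, 15, 4, 13, 17, 10, 16, 11, 5, 6, 12, 19]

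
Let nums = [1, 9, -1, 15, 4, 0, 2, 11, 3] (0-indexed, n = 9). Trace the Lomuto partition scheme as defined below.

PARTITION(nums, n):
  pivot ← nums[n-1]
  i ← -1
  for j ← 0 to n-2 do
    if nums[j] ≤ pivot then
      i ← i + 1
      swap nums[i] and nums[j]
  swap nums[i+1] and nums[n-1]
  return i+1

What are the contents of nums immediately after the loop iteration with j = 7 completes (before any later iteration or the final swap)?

[1, -1, 0, 2, 4, 9, 15, 11, 3]

pivot=3, i=-1
j=0: 1≤3, i=0, swap(0,0) ⇒ [1, 9, -1, 15, 4, 0, 2, 11, 3]
j=1: 9>3, skip
j=2: -1≤3, i=1, swap(1,2) ⇒ [1, -1, 9, 15, 4, 0, 2, 11, 3]
j=3: 15>3, skip
j=4: 4>3, skip
j=5: 0≤3, i=2, swap(2,5) ⇒ [1, -1, 0, 15, 4, 9, 2, 11, 3]
j=6: 2≤3, i=3, swap(3,6) ⇒ [1, -1, 0, 2, 4, 9, 15, 11, 3]
j=7: 11>3, skip
(after j=7) nums = [1, -1, 0, 2, 4, 9, 15, 11, 3]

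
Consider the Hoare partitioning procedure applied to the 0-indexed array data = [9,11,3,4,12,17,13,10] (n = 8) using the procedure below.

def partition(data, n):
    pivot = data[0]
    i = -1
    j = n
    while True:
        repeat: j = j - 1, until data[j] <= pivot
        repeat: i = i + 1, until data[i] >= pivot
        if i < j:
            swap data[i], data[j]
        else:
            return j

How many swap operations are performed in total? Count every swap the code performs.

pivot=9
j stops at 3 (4), i stops at 0 (9); swap ⇒ [4,11,3,9,12,17,13,10]
j stops at 2 (3), i stops at 1 (11); swap ⇒ [4,3,11,9,12,17,13,10]
j stops at 1, i stops at 2; i≥j ⇒ return 1. data=[4,3,11,9,12,17,13,10]

2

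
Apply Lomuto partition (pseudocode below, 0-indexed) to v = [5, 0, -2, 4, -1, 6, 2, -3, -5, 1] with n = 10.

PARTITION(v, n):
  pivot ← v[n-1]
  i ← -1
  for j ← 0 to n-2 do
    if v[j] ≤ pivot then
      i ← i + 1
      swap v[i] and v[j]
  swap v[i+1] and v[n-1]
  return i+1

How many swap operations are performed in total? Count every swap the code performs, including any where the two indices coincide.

pivot=1, i=-1
j=0: 5>1, skip
j=1: 0≤1, i=0, swap(0,1) ⇒ [0, 5, -2, 4, -1, 6, 2, -3, -5, 1]
j=2: -2≤1, i=1, swap(1,2) ⇒ [0, -2, 5, 4, -1, 6, 2, -3, -5, 1]
j=3: 4>1, skip
j=4: -1≤1, i=2, swap(2,4) ⇒ [0, -2, -1, 4, 5, 6, 2, -3, -5, 1]
j=5: 6>1, skip
j=6: 2>1, skip
j=7: -3≤1, i=3, swap(3,7) ⇒ [0, -2, -1, -3, 5, 6, 2, 4, -5, 1]
j=8: -5≤1, i=4, swap(4,8) ⇒ [0, -2, -1, -3, -5, 6, 2, 4, 5, 1]
swap(5,9) ⇒ [0, -2, -1, -3, -5, 1, 2, 4, 5, 6]; return 5

6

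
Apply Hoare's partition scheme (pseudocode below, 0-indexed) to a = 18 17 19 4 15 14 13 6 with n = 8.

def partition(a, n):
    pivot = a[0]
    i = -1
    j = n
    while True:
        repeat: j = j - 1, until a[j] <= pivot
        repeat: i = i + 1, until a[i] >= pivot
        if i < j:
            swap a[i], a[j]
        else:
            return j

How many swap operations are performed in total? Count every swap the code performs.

2

pivot = a[0] = 18; i = -1, j = 8
j→7 (a[7]=6≤18), i→0 (a[0]=18≥18); i<j, swap → 6 17 19 4 15 14 13 18
j→6 (a[6]=13≤18), i→2 (a[2]=19≥18); i<j, swap → 6 17 13 4 15 14 19 18
j→5, i→6; i≥j, return j=5. a = 6 17 13 4 15 14 19 18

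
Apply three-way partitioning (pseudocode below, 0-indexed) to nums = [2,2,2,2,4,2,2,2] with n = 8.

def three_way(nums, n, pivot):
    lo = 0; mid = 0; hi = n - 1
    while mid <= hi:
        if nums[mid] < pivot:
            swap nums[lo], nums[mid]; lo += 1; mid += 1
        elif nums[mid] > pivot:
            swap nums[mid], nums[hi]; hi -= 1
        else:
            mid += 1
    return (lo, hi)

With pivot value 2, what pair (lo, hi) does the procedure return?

lo=0 mid=0 hi=7
2=2: mid=1
2=2: mid=2
2=2: mid=3
2=2: mid=4
4>2: swap(4,7), hi=6 ⇒ [2,2,2,2,2,2,2,4]
2=2: mid=5
2=2: mid=6
2=2: mid=7
done. lo=0 hi=6; nums=[2,2,2,2,2,2,2,4]

(0, 6)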